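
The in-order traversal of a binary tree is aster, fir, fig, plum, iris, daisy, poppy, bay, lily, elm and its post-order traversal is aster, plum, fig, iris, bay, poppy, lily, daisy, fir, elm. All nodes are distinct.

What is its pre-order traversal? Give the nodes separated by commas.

elm, fir, aster, daisy, iris, fig, plum, lily, poppy, bay

The last element of post-order is the root; it splits in-order into left and right subtrees.
Root elm: left subtree has 9 nodes {aster, fir, fig, plum, iris, daisy, poppy, bay, lily}, right has 0 { }.
  Root fir: left subtree has 1 node {aster}, right has 7 {fig, plum, iris, daisy, poppy, bay, lily}.
    Root daisy: left subtree has 3 nodes {fig, plum, iris}, right has 3 {poppy, bay, lily}.
      Root iris: left subtree has 2 nodes {fig, plum}, right has 0 { }.
        Root fig: left subtree has 0 nodes { }, right has 1 {plum}.
      Root lily: left subtree has 2 nodes {poppy, bay}, right has 0 { }.
        Root poppy: left subtree has 0 nodes { }, right has 1 {bay}.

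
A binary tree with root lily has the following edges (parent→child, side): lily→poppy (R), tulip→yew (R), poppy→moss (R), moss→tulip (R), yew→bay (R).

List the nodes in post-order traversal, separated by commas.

bay, yew, tulip, moss, poppy, lily

Post-order visits the left subtree, then the right subtree, then the node.
At lily: no left child.
At lily: go right to poppy.
  At poppy: no left child.
  At poppy: go right to moss.
    At moss: no left child.
    At moss: go right to tulip.
      At tulip: no left child.
      At tulip: go right to yew.
        At yew: no left child.
        At yew: go right to bay.
          bay is a leaf — visit bay.
        Visit yew.
      Visit tulip.
    Visit moss.
  Visit poppy.
Visit lily.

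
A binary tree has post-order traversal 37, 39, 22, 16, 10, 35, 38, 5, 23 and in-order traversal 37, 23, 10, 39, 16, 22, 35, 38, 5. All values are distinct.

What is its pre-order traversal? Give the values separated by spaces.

23 37 5 38 35 10 16 39 22

The last element of post-order is the root; it splits in-order into left and right subtrees.
Root 23: left subtree has 1 node {37}, right has 7 {10, 39, 16, 22, 35, 38, 5}.
  Root 5: left subtree has 6 nodes {10, 39, 16, 22, 35, 38}, right has 0 { }.
    Root 38: left subtree has 5 nodes {10, 39, 16, 22, 35}, right has 0 { }.
      Root 35: left subtree has 4 nodes {10, 39, 16, 22}, right has 0 { }.
        Root 10: left subtree has 0 nodes { }, right has 3 {39, 16, 22}.
          Root 16: left subtree has 1 node {39}, right has 1 {22}.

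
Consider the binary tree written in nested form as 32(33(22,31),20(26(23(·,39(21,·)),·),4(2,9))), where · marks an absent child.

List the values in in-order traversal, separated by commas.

22, 33, 31, 32, 23, 21, 39, 26, 20, 2, 4, 9

In-order visits the left subtree, then the node, then the right subtree.
At 32: go left to 33.
  At 33: go left to 22.
    22 is a leaf — visit 22.
  Visit 33.
  At 33: go right to 31.
    31 is a leaf — visit 31.
Visit 32.
At 32: go right to 20.
  At 20: go left to 26.
    At 26: go left to 23.
      At 23: no left child.
      Visit 23.
      At 23: go right to 39.
        At 39: go left to 21.
          21 is a leaf — visit 21.
        Visit 39.
        At 39: no right child.
    Visit 26.
    At 26: no right child.
  Visit 20.
  At 20: go right to 4.
    At 4: go left to 2.
      2 is a leaf — visit 2.
    Visit 4.
    At 4: go right to 9.
      9 is a leaf — visit 9.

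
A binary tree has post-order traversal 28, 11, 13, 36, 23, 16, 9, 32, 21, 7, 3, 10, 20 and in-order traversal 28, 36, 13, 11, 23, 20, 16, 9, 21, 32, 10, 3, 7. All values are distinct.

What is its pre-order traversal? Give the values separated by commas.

The last element of post-order is the root; it splits in-order into left and right subtrees.
Root 20: left subtree has 5 nodes {28, 36, 13, 11, 23}, right has 7 {16, 9, 21, 32, 10, 3, 7}.
  Root 23: left subtree has 4 nodes {28, 36, 13, 11}, right has 0 { }.
    Root 36: left subtree has 1 node {28}, right has 2 {13, 11}.
      Root 13: left subtree has 0 nodes { }, right has 1 {11}.
  Root 10: left subtree has 4 nodes {16, 9, 21, 32}, right has 2 {3, 7}.
    Root 21: left subtree has 2 nodes {16, 9}, right has 1 {32}.
      Root 9: left subtree has 1 node {16}, right has 0 { }.
    Root 3: left subtree has 0 nodes { }, right has 1 {7}.

20, 23, 36, 28, 13, 11, 10, 21, 9, 16, 32, 3, 7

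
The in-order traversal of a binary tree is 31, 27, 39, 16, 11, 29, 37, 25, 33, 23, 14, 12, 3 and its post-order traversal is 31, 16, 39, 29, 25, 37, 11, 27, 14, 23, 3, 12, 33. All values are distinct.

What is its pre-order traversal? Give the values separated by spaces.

33 27 31 11 39 16 37 29 25 12 23 14 3

The last element of post-order is the root; it splits in-order into left and right subtrees.
Root 33: left subtree has 8 nodes {31, 27, 39, 16, 11, 29, 37, 25}, right has 4 {23, 14, 12, 3}.
  Root 27: left subtree has 1 node {31}, right has 6 {39, 16, 11, 29, 37, 25}.
    Root 11: left subtree has 2 nodes {39, 16}, right has 3 {29, 37, 25}.
      Root 39: left subtree has 0 nodes { }, right has 1 {16}.
      Root 37: left subtree has 1 node {29}, right has 1 {25}.
  Root 12: left subtree has 2 nodes {23, 14}, right has 1 {3}.
    Root 23: left subtree has 0 nodes { }, right has 1 {14}.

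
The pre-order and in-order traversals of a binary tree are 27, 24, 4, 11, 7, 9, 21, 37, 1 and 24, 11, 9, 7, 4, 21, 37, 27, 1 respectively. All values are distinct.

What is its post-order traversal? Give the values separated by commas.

The first element of pre-order is the root; it splits in-order into left and right subtrees.
Root 27: left subtree has 7 nodes {24, 11, 9, 7, 4, 21, 37}, right has 1 {1}.
  Root 24: left subtree has 0 nodes { }, right has 6 {11, 9, 7, 4, 21, 37}.
    Root 4: left subtree has 3 nodes {11, 9, 7}, right has 2 {21, 37}.
      Root 11: left subtree has 0 nodes { }, right has 2 {9, 7}.
        Root 7: left subtree has 1 node {9}, right has 0 { }.
      Root 21: left subtree has 0 nodes { }, right has 1 {37}.

9, 7, 11, 37, 21, 4, 24, 1, 27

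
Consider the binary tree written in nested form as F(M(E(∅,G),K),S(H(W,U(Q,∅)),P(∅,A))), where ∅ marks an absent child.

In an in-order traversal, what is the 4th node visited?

In-order visits the left subtree, then the node, then the right subtree.
At F: go left to M.
  At M: go left to E.
    At E: no left child.
    Visit E.
    At E: go right to G.
      G is a leaf — visit G.
  Visit M.
  At M: go right to K.
    K is a leaf — visit K.
Visit F.
At F: go right to S.
  At S: go left to H.
    At H: go left to W.
      W is a leaf — visit W.
    Visit H.
    At H: go right to U.
      At U: go left to Q.
        Q is a leaf — visit Q.
      Visit U.
      At U: no right child.
  Visit S.
  At S: go right to P.
    At P: no left child.
    Visit P.
    At P: go right to A.
      A is a leaf — visit A.
Full in-order sequence: E, G, M, K, F, W, H, Q, U, S, P, A.

K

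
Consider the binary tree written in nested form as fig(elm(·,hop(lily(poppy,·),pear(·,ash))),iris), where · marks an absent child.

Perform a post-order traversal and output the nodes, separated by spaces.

Post-order visits the left subtree, then the right subtree, then the node.
At fig: go left to elm.
  At elm: no left child.
  At elm: go right to hop.
    At hop: go left to lily.
      At lily: go left to poppy.
        poppy is a leaf — visit poppy.
      At lily: no right child.
      Visit lily.
    At hop: go right to pear.
      At pear: no left child.
      At pear: go right to ash.
        ash is a leaf — visit ash.
      Visit pear.
    Visit hop.
  Visit elm.
At fig: go right to iris.
  iris is a leaf — visit iris.
Visit fig.

poppy lily ash pear hop elm iris fig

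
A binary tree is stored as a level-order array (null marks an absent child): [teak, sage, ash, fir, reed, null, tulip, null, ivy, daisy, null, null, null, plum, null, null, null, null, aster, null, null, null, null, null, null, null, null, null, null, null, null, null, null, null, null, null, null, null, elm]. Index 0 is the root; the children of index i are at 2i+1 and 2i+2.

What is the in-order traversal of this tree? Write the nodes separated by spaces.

In-order visits the left subtree, then the node, then the right subtree.
At teak: go left to sage.
  At sage: go left to fir.
    At fir: no left child.
    Visit fir.
    At fir: go right to ivy.
      At ivy: no left child.
      Visit ivy.
      At ivy: go right to aster.
        At aster: no left child.
        Visit aster.
        At aster: go right to elm.
          elm is a leaf — visit elm.
  Visit sage.
  At sage: go right to reed.
    At reed: go left to daisy.
      daisy is a leaf — visit daisy.
    Visit reed.
    At reed: no right child.
Visit teak.
At teak: go right to ash.
  At ash: no left child.
  Visit ash.
  At ash: go right to tulip.
    At tulip: go left to plum.
      plum is a leaf — visit plum.
    Visit tulip.
    At tulip: no right child.

fir ivy aster elm sage daisy reed teak ash plum tulip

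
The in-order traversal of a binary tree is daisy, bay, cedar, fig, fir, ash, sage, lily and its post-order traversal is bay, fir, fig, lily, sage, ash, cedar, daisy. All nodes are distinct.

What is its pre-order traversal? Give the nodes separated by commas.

The last element of post-order is the root; it splits in-order into left and right subtrees.
Root daisy: left subtree has 0 nodes { }, right has 7 {bay, cedar, fig, fir, ash, sage, lily}.
  Root cedar: left subtree has 1 node {bay}, right has 5 {fig, fir, ash, sage, lily}.
    Root ash: left subtree has 2 nodes {fig, fir}, right has 2 {sage, lily}.
      Root fig: left subtree has 0 nodes { }, right has 1 {fir}.
      Root sage: left subtree has 0 nodes { }, right has 1 {lily}.

daisy, cedar, bay, ash, fig, fir, sage, lily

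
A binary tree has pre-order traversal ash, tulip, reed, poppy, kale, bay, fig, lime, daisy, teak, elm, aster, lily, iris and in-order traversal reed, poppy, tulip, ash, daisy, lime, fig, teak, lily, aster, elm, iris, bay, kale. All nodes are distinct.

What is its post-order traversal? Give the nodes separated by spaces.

poppy reed tulip daisy lime lily aster iris elm teak fig bay kale ash

The first element of pre-order is the root; it splits in-order into left and right subtrees.
Root ash: left subtree has 3 nodes {reed, poppy, tulip}, right has 10 {daisy, lime, fig, teak, lily, aster, elm, iris, bay, kale}.
  Root tulip: left subtree has 2 nodes {reed, poppy}, right has 0 { }.
    Root reed: left subtree has 0 nodes { }, right has 1 {poppy}.
  Root kale: left subtree has 9 nodes {daisy, lime, fig, teak, lily, aster, elm, iris, bay}, right has 0 { }.
    Root bay: left subtree has 8 nodes {daisy, lime, fig, teak, lily, aster, elm, iris}, right has 0 { }.
      Root fig: left subtree has 2 nodes {daisy, lime}, right has 5 {teak, lily, aster, elm, iris}.
        Root lime: left subtree has 1 node {daisy}, right has 0 { }.
        Root teak: left subtree has 0 nodes { }, right has 4 {lily, aster, elm, iris}.
          Root elm: left subtree has 2 nodes {lily, aster}, right has 1 {iris}.
            Root aster: left subtree has 1 node {lily}, right has 0 { }.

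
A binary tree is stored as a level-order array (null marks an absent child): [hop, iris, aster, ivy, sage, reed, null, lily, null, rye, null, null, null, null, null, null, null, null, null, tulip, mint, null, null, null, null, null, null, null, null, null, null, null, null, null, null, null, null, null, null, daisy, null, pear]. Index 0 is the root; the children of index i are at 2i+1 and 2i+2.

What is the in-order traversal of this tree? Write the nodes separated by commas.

In-order visits the left subtree, then the node, then the right subtree.
At hop: go left to iris.
  At iris: go left to ivy.
    At ivy: go left to lily.
      lily is a leaf — visit lily.
    Visit ivy.
    At ivy: no right child.
  Visit iris.
  At iris: go right to sage.
    At sage: go left to rye.
      At rye: go left to tulip.
        At tulip: go left to daisy.
          daisy is a leaf — visit daisy.
        Visit tulip.
        At tulip: no right child.
      Visit rye.
      At rye: go right to mint.
        At mint: go left to pear.
          pear is a leaf — visit pear.
        Visit mint.
        At mint: no right child.
    Visit sage.
    At sage: no right child.
Visit hop.
At hop: go right to aster.
  At aster: go left to reed.
    reed is a leaf — visit reed.
  Visit aster.
  At aster: no right child.

lily, ivy, iris, daisy, tulip, rye, pear, mint, sage, hop, reed, aster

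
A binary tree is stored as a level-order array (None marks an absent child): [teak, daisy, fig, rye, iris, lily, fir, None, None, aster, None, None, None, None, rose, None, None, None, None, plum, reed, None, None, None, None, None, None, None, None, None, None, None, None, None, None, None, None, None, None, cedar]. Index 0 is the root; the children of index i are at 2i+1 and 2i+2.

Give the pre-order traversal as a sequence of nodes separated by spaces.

Pre-order visits the node, then its left subtree, then its right subtree.
Visit teak.
At teak: go left to daisy.
  Visit daisy.
  At daisy: go left to rye.
    rye is a leaf — visit rye.
  At daisy: go right to iris.
    Visit iris.
    At iris: go left to aster.
      Visit aster.
      At aster: go left to plum.
        Visit plum.
        At plum: go left to cedar.
          cedar is a leaf — visit cedar.
        At plum: no right child.
      At aster: go right to reed.
        reed is a leaf — visit reed.
    At iris: no right child.
At teak: go right to fig.
  Visit fig.
  At fig: go left to lily.
    lily is a leaf — visit lily.
  At fig: go right to fir.
    Visit fir.
    At fir: no left child.
    At fir: go right to rose.
      rose is a leaf — visit rose.

teak daisy rye iris aster plum cedar reed fig lily fir rose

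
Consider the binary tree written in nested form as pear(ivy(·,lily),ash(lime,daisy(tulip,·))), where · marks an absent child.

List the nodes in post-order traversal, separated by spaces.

Post-order visits the left subtree, then the right subtree, then the node.
At pear: go left to ivy.
  At ivy: no left child.
  At ivy: go right to lily.
    lily is a leaf — visit lily.
  Visit ivy.
At pear: go right to ash.
  At ash: go left to lime.
    lime is a leaf — visit lime.
  At ash: go right to daisy.
    At daisy: go left to tulip.
      tulip is a leaf — visit tulip.
    At daisy: no right child.
    Visit daisy.
  Visit ash.
Visit pear.

lily ivy lime tulip daisy ash pear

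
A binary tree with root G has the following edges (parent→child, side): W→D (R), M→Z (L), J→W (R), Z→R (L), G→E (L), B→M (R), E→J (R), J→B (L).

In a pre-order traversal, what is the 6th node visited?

Z

Pre-order visits the node, then its left subtree, then its right subtree.
Visit G.
At G: go left to E.
  Visit E.
  At E: no left child.
  At E: go right to J.
    Visit J.
    At J: go left to B.
      Visit B.
      At B: no left child.
      At B: go right to M.
        Visit M.
        At M: go left to Z.
          Visit Z.
          At Z: go left to R.
            R is a leaf — visit R.
          At Z: no right child.
        At M: no right child.
    At J: go right to W.
      Visit W.
      At W: no left child.
      At W: go right to D.
        D is a leaf — visit D.
At G: no right child.
Full pre-order sequence: G, E, J, B, M, Z, R, W, D.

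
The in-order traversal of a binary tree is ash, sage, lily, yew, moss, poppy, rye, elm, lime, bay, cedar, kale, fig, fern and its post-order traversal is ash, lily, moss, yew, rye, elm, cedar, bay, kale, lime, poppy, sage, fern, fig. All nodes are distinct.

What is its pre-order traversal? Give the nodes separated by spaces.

fig sage ash poppy yew lily moss lime elm rye kale bay cedar fern

The last element of post-order is the root; it splits in-order into left and right subtrees.
Root fig: left subtree has 12 nodes {ash, sage, lily, yew, moss, poppy, rye, elm, lime, bay, cedar, kale}, right has 1 {fern}.
  Root sage: left subtree has 1 node {ash}, right has 10 {lily, yew, moss, poppy, rye, elm, lime, bay, cedar, kale}.
    Root poppy: left subtree has 3 nodes {lily, yew, moss}, right has 6 {rye, elm, lime, bay, cedar, kale}.
      Root yew: left subtree has 1 node {lily}, right has 1 {moss}.
      Root lime: left subtree has 2 nodes {rye, elm}, right has 3 {bay, cedar, kale}.
        Root elm: left subtree has 1 node {rye}, right has 0 { }.
        Root kale: left subtree has 2 nodes {bay, cedar}, right has 0 { }.
          Root bay: left subtree has 0 nodes { }, right has 1 {cedar}.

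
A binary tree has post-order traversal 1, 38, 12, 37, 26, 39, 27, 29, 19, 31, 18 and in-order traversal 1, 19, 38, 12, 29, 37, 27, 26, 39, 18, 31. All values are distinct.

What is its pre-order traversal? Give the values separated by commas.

18, 19, 1, 29, 12, 38, 27, 37, 39, 26, 31

The last element of post-order is the root; it splits in-order into left and right subtrees.
Root 18: left subtree has 9 nodes {1, 19, 38, 12, 29, 37, 27, 26, 39}, right has 1 {31}.
  Root 19: left subtree has 1 node {1}, right has 7 {38, 12, 29, 37, 27, 26, 39}.
    Root 29: left subtree has 2 nodes {38, 12}, right has 4 {37, 27, 26, 39}.
      Root 12: left subtree has 1 node {38}, right has 0 { }.
      Root 27: left subtree has 1 node {37}, right has 2 {26, 39}.
        Root 39: left subtree has 1 node {26}, right has 0 { }.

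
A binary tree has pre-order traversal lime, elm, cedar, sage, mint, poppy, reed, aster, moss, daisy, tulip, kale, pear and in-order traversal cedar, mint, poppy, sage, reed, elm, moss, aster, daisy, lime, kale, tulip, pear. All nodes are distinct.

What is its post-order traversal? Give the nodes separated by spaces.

The first element of pre-order is the root; it splits in-order into left and right subtrees.
Root lime: left subtree has 9 nodes {cedar, mint, poppy, sage, reed, elm, moss, aster, daisy}, right has 3 {kale, tulip, pear}.
  Root elm: left subtree has 5 nodes {cedar, mint, poppy, sage, reed}, right has 3 {moss, aster, daisy}.
    Root cedar: left subtree has 0 nodes { }, right has 4 {mint, poppy, sage, reed}.
      Root sage: left subtree has 2 nodes {mint, poppy}, right has 1 {reed}.
        Root mint: left subtree has 0 nodes { }, right has 1 {poppy}.
    Root aster: left subtree has 1 node {moss}, right has 1 {daisy}.
  Root tulip: left subtree has 1 node {kale}, right has 1 {pear}.

poppy mint reed sage cedar moss daisy aster elm kale pear tulip lime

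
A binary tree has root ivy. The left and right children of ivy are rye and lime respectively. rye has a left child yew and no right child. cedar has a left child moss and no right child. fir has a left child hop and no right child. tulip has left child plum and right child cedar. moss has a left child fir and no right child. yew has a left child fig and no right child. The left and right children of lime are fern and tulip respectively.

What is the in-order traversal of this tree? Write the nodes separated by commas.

fig, yew, rye, ivy, fern, lime, plum, tulip, hop, fir, moss, cedar

In-order visits the left subtree, then the node, then the right subtree.
At ivy: go left to rye.
  At rye: go left to yew.
    At yew: go left to fig.
      fig is a leaf — visit fig.
    Visit yew.
    At yew: no right child.
  Visit rye.
  At rye: no right child.
Visit ivy.
At ivy: go right to lime.
  At lime: go left to fern.
    fern is a leaf — visit fern.
  Visit lime.
  At lime: go right to tulip.
    At tulip: go left to plum.
      plum is a leaf — visit plum.
    Visit tulip.
    At tulip: go right to cedar.
      At cedar: go left to moss.
        At moss: go left to fir.
          At fir: go left to hop.
            hop is a leaf — visit hop.
          Visit fir.
          At fir: no right child.
        Visit moss.
        At moss: no right child.
      Visit cedar.
      At cedar: no right child.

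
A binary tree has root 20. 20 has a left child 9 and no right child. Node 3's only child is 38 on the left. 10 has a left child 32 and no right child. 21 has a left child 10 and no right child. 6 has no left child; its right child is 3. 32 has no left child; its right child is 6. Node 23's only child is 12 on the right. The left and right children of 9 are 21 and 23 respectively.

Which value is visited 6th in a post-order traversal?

21

Post-order visits the left subtree, then the right subtree, then the node.
At 20: go left to 9.
  At 9: go left to 21.
    At 21: go left to 10.
      At 10: go left to 32.
        At 32: no left child.
        At 32: go right to 6.
          At 6: no left child.
          At 6: go right to 3.
            At 3: go left to 38.
              38 is a leaf — visit 38.
            At 3: no right child.
            Visit 3.
          Visit 6.
        Visit 32.
      At 10: no right child.
      Visit 10.
    At 21: no right child.
    Visit 21.
  At 9: go right to 23.
    At 23: no left child.
    At 23: go right to 12.
      12 is a leaf — visit 12.
    Visit 23.
  Visit 9.
At 20: no right child.
Visit 20.
Full post-order sequence: 38, 3, 6, 32, 10, 21, 12, 23, 9, 20.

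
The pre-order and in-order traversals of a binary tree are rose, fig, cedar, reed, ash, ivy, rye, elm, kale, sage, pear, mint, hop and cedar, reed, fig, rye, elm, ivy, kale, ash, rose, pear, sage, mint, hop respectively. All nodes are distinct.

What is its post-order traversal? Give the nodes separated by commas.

The first element of pre-order is the root; it splits in-order into left and right subtrees.
Root rose: left subtree has 8 nodes {cedar, reed, fig, rye, elm, ivy, kale, ash}, right has 4 {pear, sage, mint, hop}.
  Root fig: left subtree has 2 nodes {cedar, reed}, right has 5 {rye, elm, ivy, kale, ash}.
    Root cedar: left subtree has 0 nodes { }, right has 1 {reed}.
    Root ash: left subtree has 4 nodes {rye, elm, ivy, kale}, right has 0 { }.
      Root ivy: left subtree has 2 nodes {rye, elm}, right has 1 {kale}.
        Root rye: left subtree has 0 nodes { }, right has 1 {elm}.
  Root sage: left subtree has 1 node {pear}, right has 2 {mint, hop}.
    Root mint: left subtree has 0 nodes { }, right has 1 {hop}.

reed, cedar, elm, rye, kale, ivy, ash, fig, pear, hop, mint, sage, rose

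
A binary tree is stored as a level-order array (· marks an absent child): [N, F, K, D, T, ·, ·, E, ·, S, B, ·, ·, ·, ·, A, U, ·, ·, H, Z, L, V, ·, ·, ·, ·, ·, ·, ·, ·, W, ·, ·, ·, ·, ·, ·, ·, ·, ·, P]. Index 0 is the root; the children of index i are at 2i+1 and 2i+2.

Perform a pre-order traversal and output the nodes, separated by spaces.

N F D E A W U T S H Z P B L V K

Pre-order visits the node, then its left subtree, then its right subtree.
Visit N.
At N: go left to F.
  Visit F.
  At F: go left to D.
    Visit D.
    At D: go left to E.
      Visit E.
      At E: go left to A.
        Visit A.
        At A: go left to W.
          W is a leaf — visit W.
        At A: no right child.
      At E: go right to U.
        U is a leaf — visit U.
    At D: no right child.
  At F: go right to T.
    Visit T.
    At T: go left to S.
      Visit S.
      At S: go left to H.
        H is a leaf — visit H.
      At S: go right to Z.
        Visit Z.
        At Z: go left to P.
          P is a leaf — visit P.
        At Z: no right child.
    At T: go right to B.
      Visit B.
      At B: go left to L.
        L is a leaf — visit L.
      At B: go right to V.
        V is a leaf — visit V.
At N: go right to K.
  K is a leaf — visit K.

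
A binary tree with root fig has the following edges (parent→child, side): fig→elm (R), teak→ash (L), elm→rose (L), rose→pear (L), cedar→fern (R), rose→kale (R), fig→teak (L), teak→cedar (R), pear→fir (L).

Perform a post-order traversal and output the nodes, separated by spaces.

Post-order visits the left subtree, then the right subtree, then the node.
At fig: go left to teak.
  At teak: go left to ash.
    ash is a leaf — visit ash.
  At teak: go right to cedar.
    At cedar: no left child.
    At cedar: go right to fern.
      fern is a leaf — visit fern.
    Visit cedar.
  Visit teak.
At fig: go right to elm.
  At elm: go left to rose.
    At rose: go left to pear.
      At pear: go left to fir.
        fir is a leaf — visit fir.
      At pear: no right child.
      Visit pear.
    At rose: go right to kale.
      kale is a leaf — visit kale.
    Visit rose.
  At elm: no right child.
  Visit elm.
Visit fig.

ash fern cedar teak fir pear kale rose elm fig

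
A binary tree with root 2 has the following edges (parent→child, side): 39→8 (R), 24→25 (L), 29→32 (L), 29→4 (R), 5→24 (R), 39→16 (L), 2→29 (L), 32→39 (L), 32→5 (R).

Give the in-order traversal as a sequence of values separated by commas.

16, 39, 8, 32, 5, 25, 24, 29, 4, 2

In-order visits the left subtree, then the node, then the right subtree.
At 2: go left to 29.
  At 29: go left to 32.
    At 32: go left to 39.
      At 39: go left to 16.
        16 is a leaf — visit 16.
      Visit 39.
      At 39: go right to 8.
        8 is a leaf — visit 8.
    Visit 32.
    At 32: go right to 5.
      At 5: no left child.
      Visit 5.
      At 5: go right to 24.
        At 24: go left to 25.
          25 is a leaf — visit 25.
        Visit 24.
        At 24: no right child.
  Visit 29.
  At 29: go right to 4.
    4 is a leaf — visit 4.
Visit 2.
At 2: no right child.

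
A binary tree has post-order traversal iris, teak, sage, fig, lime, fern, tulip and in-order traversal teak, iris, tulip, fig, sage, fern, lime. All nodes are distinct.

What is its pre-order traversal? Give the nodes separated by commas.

The last element of post-order is the root; it splits in-order into left and right subtrees.
Root tulip: left subtree has 2 nodes {teak, iris}, right has 4 {fig, sage, fern, lime}.
  Root teak: left subtree has 0 nodes { }, right has 1 {iris}.
  Root fern: left subtree has 2 nodes {fig, sage}, right has 1 {lime}.
    Root fig: left subtree has 0 nodes { }, right has 1 {sage}.

tulip, teak, iris, fern, fig, sage, lime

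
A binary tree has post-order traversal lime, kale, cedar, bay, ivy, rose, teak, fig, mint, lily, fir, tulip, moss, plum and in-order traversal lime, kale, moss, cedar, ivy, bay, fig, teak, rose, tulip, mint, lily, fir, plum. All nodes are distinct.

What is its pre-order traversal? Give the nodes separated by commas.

plum, moss, kale, lime, tulip, fig, ivy, cedar, bay, teak, rose, fir, lily, mint

The last element of post-order is the root; it splits in-order into left and right subtrees.
Root plum: left subtree has 13 nodes {lime, kale, moss, cedar, ivy, bay, fig, teak, rose, tulip, mint, lily, fir}, right has 0 { }.
  Root moss: left subtree has 2 nodes {lime, kale}, right has 10 {cedar, ivy, bay, fig, teak, rose, tulip, mint, lily, fir}.
    Root kale: left subtree has 1 node {lime}, right has 0 { }.
    Root tulip: left subtree has 6 nodes {cedar, ivy, bay, fig, teak, rose}, right has 3 {mint, lily, fir}.
      Root fig: left subtree has 3 nodes {cedar, ivy, bay}, right has 2 {teak, rose}.
        Root ivy: left subtree has 1 node {cedar}, right has 1 {bay}.
        Root teak: left subtree has 0 nodes { }, right has 1 {rose}.
      Root fir: left subtree has 2 nodes {mint, lily}, right has 0 { }.
        Root lily: left subtree has 1 node {mint}, right has 0 { }.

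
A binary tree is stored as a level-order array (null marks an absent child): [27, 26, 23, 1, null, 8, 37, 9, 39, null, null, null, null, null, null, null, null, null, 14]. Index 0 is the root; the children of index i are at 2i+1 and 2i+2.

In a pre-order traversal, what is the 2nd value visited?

Pre-order visits the node, then its left subtree, then its right subtree.
Visit 27.
At 27: go left to 26.
  Visit 26.
  At 26: go left to 1.
    Visit 1.
    At 1: go left to 9.
      9 is a leaf — visit 9.
    At 1: go right to 39.
      Visit 39.
      At 39: no left child.
      At 39: go right to 14.
        14 is a leaf — visit 14.
  At 26: no right child.
At 27: go right to 23.
  Visit 23.
  At 23: go left to 8.
    8 is a leaf — visit 8.
  At 23: go right to 37.
    37 is a leaf — visit 37.
Full pre-order sequence: 27, 26, 1, 9, 39, 14, 23, 8, 37.

26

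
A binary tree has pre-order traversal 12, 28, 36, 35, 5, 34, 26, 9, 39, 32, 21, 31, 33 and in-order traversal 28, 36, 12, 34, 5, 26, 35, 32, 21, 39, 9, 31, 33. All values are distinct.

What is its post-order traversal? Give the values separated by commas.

36, 28, 34, 26, 5, 21, 32, 39, 33, 31, 9, 35, 12

The first element of pre-order is the root; it splits in-order into left and right subtrees.
Root 12: left subtree has 2 nodes {28, 36}, right has 10 {34, 5, 26, 35, 32, 21, 39, 9, 31, 33}.
  Root 28: left subtree has 0 nodes { }, right has 1 {36}.
  Root 35: left subtree has 3 nodes {34, 5, 26}, right has 6 {32, 21, 39, 9, 31, 33}.
    Root 5: left subtree has 1 node {34}, right has 1 {26}.
    Root 9: left subtree has 3 nodes {32, 21, 39}, right has 2 {31, 33}.
      Root 39: left subtree has 2 nodes {32, 21}, right has 0 { }.
        Root 32: left subtree has 0 nodes { }, right has 1 {21}.
      Root 31: left subtree has 0 nodes { }, right has 1 {33}.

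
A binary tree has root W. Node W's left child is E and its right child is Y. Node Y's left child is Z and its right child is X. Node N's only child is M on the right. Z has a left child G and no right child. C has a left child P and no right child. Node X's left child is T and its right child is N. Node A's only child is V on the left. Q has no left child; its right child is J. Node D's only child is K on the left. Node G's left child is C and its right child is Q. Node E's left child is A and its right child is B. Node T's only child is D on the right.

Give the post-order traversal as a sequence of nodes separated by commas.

Post-order visits the left subtree, then the right subtree, then the node.
At W: go left to E.
  At E: go left to A.
    At A: go left to V.
      V is a leaf — visit V.
    At A: no right child.
    Visit A.
  At E: go right to B.
    B is a leaf — visit B.
  Visit E.
At W: go right to Y.
  At Y: go left to Z.
    At Z: go left to G.
      At G: go left to C.
        At C: go left to P.
          P is a leaf — visit P.
        At C: no right child.
        Visit C.
      At G: go right to Q.
        At Q: no left child.
        At Q: go right to J.
          J is a leaf — visit J.
        Visit Q.
      Visit G.
    At Z: no right child.
    Visit Z.
  At Y: go right to X.
    At X: go left to T.
      At T: no left child.
      At T: go right to D.
        At D: go left to K.
          K is a leaf — visit K.
        At D: no right child.
        Visit D.
      Visit T.
    At X: go right to N.
      At N: no left child.
      At N: go right to M.
        M is a leaf — visit M.
      Visit N.
    Visit X.
  Visit Y.
Visit W.

V, A, B, E, P, C, J, Q, G, Z, K, D, T, M, N, X, Y, W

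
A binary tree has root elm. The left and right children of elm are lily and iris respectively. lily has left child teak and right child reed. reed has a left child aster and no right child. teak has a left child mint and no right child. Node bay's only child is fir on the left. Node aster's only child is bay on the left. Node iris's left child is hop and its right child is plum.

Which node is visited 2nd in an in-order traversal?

teak

In-order visits the left subtree, then the node, then the right subtree.
At elm: go left to lily.
  At lily: go left to teak.
    At teak: go left to mint.
      mint is a leaf — visit mint.
    Visit teak.
    At teak: no right child.
  Visit lily.
  At lily: go right to reed.
    At reed: go left to aster.
      At aster: go left to bay.
        At bay: go left to fir.
          fir is a leaf — visit fir.
        Visit bay.
        At bay: no right child.
      Visit aster.
      At aster: no right child.
    Visit reed.
    At reed: no right child.
Visit elm.
At elm: go right to iris.
  At iris: go left to hop.
    hop is a leaf — visit hop.
  Visit iris.
  At iris: go right to plum.
    plum is a leaf — visit plum.
Full in-order sequence: mint, teak, lily, fir, bay, aster, reed, elm, hop, iris, plum.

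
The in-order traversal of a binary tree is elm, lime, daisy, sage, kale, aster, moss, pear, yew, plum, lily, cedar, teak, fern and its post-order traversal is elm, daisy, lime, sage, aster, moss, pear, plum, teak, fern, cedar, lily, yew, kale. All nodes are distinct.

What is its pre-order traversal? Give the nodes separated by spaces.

The last element of post-order is the root; it splits in-order into left and right subtrees.
Root kale: left subtree has 4 nodes {elm, lime, daisy, sage}, right has 9 {aster, moss, pear, yew, plum, lily, cedar, teak, fern}.
  Root sage: left subtree has 3 nodes {elm, lime, daisy}, right has 0 { }.
    Root lime: left subtree has 1 node {elm}, right has 1 {daisy}.
  Root yew: left subtree has 3 nodes {aster, moss, pear}, right has 5 {plum, lily, cedar, teak, fern}.
    Root pear: left subtree has 2 nodes {aster, moss}, right has 0 { }.
      Root moss: left subtree has 1 node {aster}, right has 0 { }.
    Root lily: left subtree has 1 node {plum}, right has 3 {cedar, teak, fern}.
      Root cedar: left subtree has 0 nodes { }, right has 2 {teak, fern}.
        Root fern: left subtree has 1 node {teak}, right has 0 { }.

kale sage lime elm daisy yew pear moss aster lily plum cedar fern teak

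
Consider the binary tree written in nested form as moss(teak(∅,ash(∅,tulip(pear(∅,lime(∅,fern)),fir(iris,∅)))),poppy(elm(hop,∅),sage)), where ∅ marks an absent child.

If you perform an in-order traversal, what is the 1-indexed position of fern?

5

In-order visits the left subtree, then the node, then the right subtree.
At moss: go left to teak.
  At teak: no left child.
  Visit teak.
  At teak: go right to ash.
    At ash: no left child.
    Visit ash.
    At ash: go right to tulip.
      At tulip: go left to pear.
        At pear: no left child.
        Visit pear.
        At pear: go right to lime.
          At lime: no left child.
          Visit lime.
          At lime: go right to fern.
            fern is a leaf — visit fern.
      Visit tulip.
      At tulip: go right to fir.
        At fir: go left to iris.
          iris is a leaf — visit iris.
        Visit fir.
        At fir: no right child.
Visit moss.
At moss: go right to poppy.
  At poppy: go left to elm.
    At elm: go left to hop.
      hop is a leaf — visit hop.
    Visit elm.
    At elm: no right child.
  Visit poppy.
  At poppy: go right to sage.
    sage is a leaf — visit sage.
Full in-order sequence: teak, ash, pear, lime, fern, tulip, iris, fir, moss, hop, elm, poppy, sage.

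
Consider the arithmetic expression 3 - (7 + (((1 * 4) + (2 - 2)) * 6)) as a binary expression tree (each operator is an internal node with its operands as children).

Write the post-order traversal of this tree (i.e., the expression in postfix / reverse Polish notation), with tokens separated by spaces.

3 7 1 4 * 2 2 - + 6 * + -

Post-order on an expression tree gives postfix notation: for each operator, emit left operand, right operand, then the operator.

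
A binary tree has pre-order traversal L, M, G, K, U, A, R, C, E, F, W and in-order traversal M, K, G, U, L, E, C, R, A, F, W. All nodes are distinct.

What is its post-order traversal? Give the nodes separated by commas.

K, U, G, M, E, C, R, W, F, A, L

The first element of pre-order is the root; it splits in-order into left and right subtrees.
Root L: left subtree has 4 nodes {M, K, G, U}, right has 6 {E, C, R, A, F, W}.
  Root M: left subtree has 0 nodes { }, right has 3 {K, G, U}.
    Root G: left subtree has 1 node {K}, right has 1 {U}.
  Root A: left subtree has 3 nodes {E, C, R}, right has 2 {F, W}.
    Root R: left subtree has 2 nodes {E, C}, right has 0 { }.
      Root C: left subtree has 1 node {E}, right has 0 { }.
    Root F: left subtree has 0 nodes { }, right has 1 {W}.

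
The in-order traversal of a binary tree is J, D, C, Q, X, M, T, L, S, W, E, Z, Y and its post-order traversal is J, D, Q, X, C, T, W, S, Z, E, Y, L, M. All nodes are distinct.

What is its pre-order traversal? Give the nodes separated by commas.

The last element of post-order is the root; it splits in-order into left and right subtrees.
Root M: left subtree has 5 nodes {J, D, C, Q, X}, right has 7 {T, L, S, W, E, Z, Y}.
  Root C: left subtree has 2 nodes {J, D}, right has 2 {Q, X}.
    Root D: left subtree has 1 node {J}, right has 0 { }.
    Root X: left subtree has 1 node {Q}, right has 0 { }.
  Root L: left subtree has 1 node {T}, right has 5 {S, W, E, Z, Y}.
    Root Y: left subtree has 4 nodes {S, W, E, Z}, right has 0 { }.
      Root E: left subtree has 2 nodes {S, W}, right has 1 {Z}.
        Root S: left subtree has 0 nodes { }, right has 1 {W}.

M, C, D, J, X, Q, L, T, Y, E, S, W, Z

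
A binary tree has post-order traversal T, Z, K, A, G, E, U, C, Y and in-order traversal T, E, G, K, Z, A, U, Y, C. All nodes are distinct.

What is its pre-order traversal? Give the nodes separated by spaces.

The last element of post-order is the root; it splits in-order into left and right subtrees.
Root Y: left subtree has 7 nodes {T, E, G, K, Z, A, U}, right has 1 {C}.
  Root U: left subtree has 6 nodes {T, E, G, K, Z, A}, right has 0 { }.
    Root E: left subtree has 1 node {T}, right has 4 {G, K, Z, A}.
      Root G: left subtree has 0 nodes { }, right has 3 {K, Z, A}.
        Root A: left subtree has 2 nodes {K, Z}, right has 0 { }.
          Root K: left subtree has 0 nodes { }, right has 1 {Z}.

Y U E T G A K Z C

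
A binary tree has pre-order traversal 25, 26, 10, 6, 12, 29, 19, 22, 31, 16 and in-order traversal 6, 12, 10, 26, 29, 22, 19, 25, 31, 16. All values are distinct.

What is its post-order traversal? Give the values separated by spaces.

12 6 10 22 19 29 26 16 31 25

The first element of pre-order is the root; it splits in-order into left and right subtrees.
Root 25: left subtree has 7 nodes {6, 12, 10, 26, 29, 22, 19}, right has 2 {31, 16}.
  Root 26: left subtree has 3 nodes {6, 12, 10}, right has 3 {29, 22, 19}.
    Root 10: left subtree has 2 nodes {6, 12}, right has 0 { }.
      Root 6: left subtree has 0 nodes { }, right has 1 {12}.
    Root 29: left subtree has 0 nodes { }, right has 2 {22, 19}.
      Root 19: left subtree has 1 node {22}, right has 0 { }.
  Root 31: left subtree has 0 nodes { }, right has 1 {16}.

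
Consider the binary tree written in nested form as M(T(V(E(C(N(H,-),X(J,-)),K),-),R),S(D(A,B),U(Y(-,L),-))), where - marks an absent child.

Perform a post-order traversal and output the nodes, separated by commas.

Post-order visits the left subtree, then the right subtree, then the node.
At M: go left to T.
  At T: go left to V.
    At V: go left to E.
      At E: go left to C.
        At C: go left to N.
          At N: go left to H.
            H is a leaf — visit H.
          At N: no right child.
          Visit N.
        At C: go right to X.
          At X: go left to J.
            J is a leaf — visit J.
          At X: no right child.
          Visit X.
        Visit C.
      At E: go right to K.
        K is a leaf — visit K.
      Visit E.
    At V: no right child.
    Visit V.
  At T: go right to R.
    R is a leaf — visit R.
  Visit T.
At M: go right to S.
  At S: go left to D.
    At D: go left to A.
      A is a leaf — visit A.
    At D: go right to B.
      B is a leaf — visit B.
    Visit D.
  At S: go right to U.
    At U: go left to Y.
      At Y: no left child.
      At Y: go right to L.
        L is a leaf — visit L.
      Visit Y.
    At U: no right child.
    Visit U.
  Visit S.
Visit M.

H, N, J, X, C, K, E, V, R, T, A, B, D, L, Y, U, S, M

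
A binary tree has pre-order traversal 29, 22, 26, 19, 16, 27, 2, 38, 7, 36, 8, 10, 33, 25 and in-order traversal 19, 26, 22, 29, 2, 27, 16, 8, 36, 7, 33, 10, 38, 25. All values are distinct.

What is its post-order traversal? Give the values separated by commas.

19, 26, 22, 2, 27, 8, 36, 33, 10, 7, 25, 38, 16, 29

The first element of pre-order is the root; it splits in-order into left and right subtrees.
Root 29: left subtree has 3 nodes {19, 26, 22}, right has 10 {2, 27, 16, 8, 36, 7, 33, 10, 38, 25}.
  Root 22: left subtree has 2 nodes {19, 26}, right has 0 { }.
    Root 26: left subtree has 1 node {19}, right has 0 { }.
  Root 16: left subtree has 2 nodes {2, 27}, right has 7 {8, 36, 7, 33, 10, 38, 25}.
    Root 27: left subtree has 1 node {2}, right has 0 { }.
    Root 38: left subtree has 5 nodes {8, 36, 7, 33, 10}, right has 1 {25}.
      Root 7: left subtree has 2 nodes {8, 36}, right has 2 {33, 10}.
        Root 36: left subtree has 1 node {8}, right has 0 { }.
        Root 10: left subtree has 1 node {33}, right has 0 { }.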